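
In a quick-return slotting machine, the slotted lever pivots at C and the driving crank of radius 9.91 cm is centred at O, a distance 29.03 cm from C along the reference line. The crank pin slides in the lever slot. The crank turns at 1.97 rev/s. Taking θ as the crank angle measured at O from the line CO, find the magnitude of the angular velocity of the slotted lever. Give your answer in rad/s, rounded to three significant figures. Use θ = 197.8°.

ω = 12.38 rad/s (from 1.97 rev/s).
Crank pin A relative to C: A = (d + r cosθ, r sinθ); lever angle φ = atan2(r sinθ, d + r cosθ).
Differentiating tanφ: φ̇ = rω(d cosθ + r)/(d² + r² + 2dr cosθ).
d² + r² + 2dr cosθ = |CA|² = 0.0393118 m²;  d cosθ + r = -0.1773 m.
|ω_lever| = |0.0991·12.38·-0.1773| / 0.0393118 = 5.5324 rad/s.

5.53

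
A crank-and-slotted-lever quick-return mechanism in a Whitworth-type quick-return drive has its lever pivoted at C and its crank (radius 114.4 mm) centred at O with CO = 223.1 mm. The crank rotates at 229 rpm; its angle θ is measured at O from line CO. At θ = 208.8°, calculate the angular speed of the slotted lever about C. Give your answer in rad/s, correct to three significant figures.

ω = 23.98 rad/s (from 229 rpm).
Crank pin A relative to C: A = (d + r cosθ, r sinθ); lever angle φ = atan2(r sinθ, d + r cosθ).
Differentiating tanφ: φ̇ = rω(d cosθ + r)/(d² + r² + 2dr cosθ).
d² + r² + 2dr cosθ = |CA|² = 0.0181297 m²;  d cosθ + r = -0.081104 m.
|ω_lever| = |0.1144·23.98·-0.081104| / 0.0181297 = 12.273 rad/s.

12.3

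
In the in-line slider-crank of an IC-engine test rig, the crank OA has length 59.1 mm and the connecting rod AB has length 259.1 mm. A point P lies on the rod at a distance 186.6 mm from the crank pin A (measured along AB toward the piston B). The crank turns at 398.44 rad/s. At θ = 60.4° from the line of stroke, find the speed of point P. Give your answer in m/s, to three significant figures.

ω = 398.4 rad/s.  Crank-pin speed |V_A| = rω = 23.548 m/s, perpendicular to OA.
Rod angle: sinφ = −(r/L) sinθ ⇒ φ = -11.439°; ω_rod = −rω cosθ/√(L²−r²sin²θ) = -45.801 rad/s.
V_P = V_A + ω_rod × AP, with AP = 0.1866 m along the rod.
Components: V_Px = −rω sinθ − a·ω_rod·sinφ = -22.17 m/s;  V_Py = rω cosθ + a·ω_rod·cosφ = +3.2546 m/s.
|V_P| = √(V_Px² + V_Py²) = 22.407 m/s.

22.4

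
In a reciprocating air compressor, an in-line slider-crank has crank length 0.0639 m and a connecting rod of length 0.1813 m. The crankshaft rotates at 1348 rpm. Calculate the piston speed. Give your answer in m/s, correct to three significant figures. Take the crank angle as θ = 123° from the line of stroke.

ω = 2π·1348/60 = 141.2 rad/s
For an in-line slider-crank, x = r cosθ + √(L² − r² sin²θ), so v = −rω sinθ·[1 + r cosθ/√(L² − r² sin²θ)].
With r = 0.0639 m, L = 0.1813 m, θ = 123°: √(L² − r² sin²θ) = 0.1732 m.
v = −0.0639·141.2·0.83867·[1 + 0.0639·-0.54464/0.1732] = -6.0449 m/s.
|v| = 6.0449 m/s.

6.04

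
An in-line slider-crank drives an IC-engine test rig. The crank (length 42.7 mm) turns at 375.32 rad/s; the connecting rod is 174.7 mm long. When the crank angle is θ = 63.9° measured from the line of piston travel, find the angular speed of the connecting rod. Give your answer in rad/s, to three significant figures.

41.4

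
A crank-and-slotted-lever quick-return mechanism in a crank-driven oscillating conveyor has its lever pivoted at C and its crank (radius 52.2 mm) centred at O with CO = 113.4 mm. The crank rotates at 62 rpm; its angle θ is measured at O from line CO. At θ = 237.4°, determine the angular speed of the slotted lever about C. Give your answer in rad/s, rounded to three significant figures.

0.328

ω = 6.493 rad/s (from 62 rpm).
Crank pin A relative to C: A = (d + r cosθ, r sinθ); lever angle φ = atan2(r sinθ, d + r cosθ).
Differentiating tanφ: φ̇ = rω(d cosθ + r)/(d² + r² + 2dr cosθ).
d² + r² + 2dr cosθ = |CA|² = 0.00920591 m²;  d cosθ + r = -0.0088966 m.
|ω_lever| = |0.0522·6.493·-0.0088966| / 0.00920591 = 0.32753 rad/s.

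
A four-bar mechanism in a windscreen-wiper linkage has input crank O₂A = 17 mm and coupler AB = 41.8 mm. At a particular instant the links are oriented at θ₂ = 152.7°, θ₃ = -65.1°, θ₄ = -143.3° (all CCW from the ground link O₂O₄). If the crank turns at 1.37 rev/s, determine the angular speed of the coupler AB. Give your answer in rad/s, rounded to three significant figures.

3.21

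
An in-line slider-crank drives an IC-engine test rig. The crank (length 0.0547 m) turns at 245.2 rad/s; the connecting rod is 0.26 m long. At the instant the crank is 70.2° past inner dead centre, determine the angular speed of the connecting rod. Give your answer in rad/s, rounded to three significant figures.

17.8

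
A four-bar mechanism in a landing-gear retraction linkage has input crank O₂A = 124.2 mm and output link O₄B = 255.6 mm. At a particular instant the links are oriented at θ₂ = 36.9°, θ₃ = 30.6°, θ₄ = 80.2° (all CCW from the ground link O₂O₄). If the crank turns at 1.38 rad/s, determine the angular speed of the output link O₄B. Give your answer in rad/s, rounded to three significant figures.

ω₂ = 1.38 rad/s
Differentiating the loop-closure r₂e^{iθ₂}+r₃e^{iθ₃}=r₁+r₄e^{iθ₄} gives r₂ω₂e^{iθ₂}+r₃ω₃e^{iθ₃}=r₄ω₄e^{iθ₄}.
Eliminating the other unknown: ω₄ = r₂ω₂ sin(θ₂−θ₃) / [r₄ sin(θ₄−θ₃)].
Numerator sine = +0.10973; denominator sine = +0.76154.
Result = 0.1242·1.38·(+0.10973) / (0.2556·(+0.76154)) = +0.096625 rad/s; magnitude 0.096625 rad/s.

0.0966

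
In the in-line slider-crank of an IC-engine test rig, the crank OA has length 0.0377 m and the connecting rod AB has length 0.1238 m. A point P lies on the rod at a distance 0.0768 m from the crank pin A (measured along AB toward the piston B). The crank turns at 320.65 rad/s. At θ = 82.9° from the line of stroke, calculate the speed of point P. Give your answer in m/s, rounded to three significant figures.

12.3

ω = 320.6 rad/s.  Crank-pin speed |V_A| = rω = 12.089 m/s, perpendicular to OA.
Rod angle: sinφ = −(r/L) sinθ ⇒ φ = -17.589°; ω_rod = −rω cosθ/√(L²−r²sin²θ) = -12.661 rad/s.
V_P = V_A + ω_rod × AP, with AP = 0.0768 m along the rod.
Components: V_Px = −rω sinθ − a·ω_rod·sinφ = -12.29 m/s;  V_Py = rω cosθ + a·ω_rod·cosφ = +0.56725 m/s.
|V_P| = √(V_Px² + V_Py²) = 12.303 m/s.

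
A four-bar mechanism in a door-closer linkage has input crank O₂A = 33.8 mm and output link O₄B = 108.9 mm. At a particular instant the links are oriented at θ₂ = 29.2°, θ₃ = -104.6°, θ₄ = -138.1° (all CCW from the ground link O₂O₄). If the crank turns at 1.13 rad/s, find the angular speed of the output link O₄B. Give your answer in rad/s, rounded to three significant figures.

0.459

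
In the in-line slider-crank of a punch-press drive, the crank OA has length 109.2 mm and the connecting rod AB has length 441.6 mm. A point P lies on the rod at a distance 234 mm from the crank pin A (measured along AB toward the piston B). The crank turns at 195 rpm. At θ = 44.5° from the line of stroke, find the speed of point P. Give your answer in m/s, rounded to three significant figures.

1.87

ω = 20.42 rad/s.  Crank-pin speed |V_A| = rω = 2.2299 m/s, perpendicular to OA.
Rod angle: sinφ = −(r/L) sinθ ⇒ φ = -9.981°; ω_rod = −rω cosθ/√(L²−r²sin²θ) = -3.657 rad/s.
V_P = V_A + ω_rod × AP, with AP = 0.234 m along the rod.
Components: V_Px = −rω sinθ − a·ω_rod·sinφ = -1.7113 m/s;  V_Py = rω cosθ + a·ω_rod·cosφ = +0.7477 m/s.
|V_P| = √(V_Px² + V_Py²) = 1.8675 m/s.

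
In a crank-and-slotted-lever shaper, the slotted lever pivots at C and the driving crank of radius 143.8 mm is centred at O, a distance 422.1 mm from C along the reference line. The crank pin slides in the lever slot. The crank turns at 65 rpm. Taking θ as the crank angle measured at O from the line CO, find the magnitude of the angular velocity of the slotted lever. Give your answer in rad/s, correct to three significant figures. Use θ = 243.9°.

ω = 6.807 rad/s (from 65 rpm).
Crank pin A relative to C: A = (d + r cosθ, r sinθ); lever angle φ = atan2(r sinθ, d + r cosθ).
Differentiating tanφ: φ̇ = rω(d cosθ + r)/(d² + r² + 2dr cosθ).
d² + r² + 2dr cosθ = |CA|² = 0.14544 m²;  d cosθ + r = -0.041898 m.
|ω_lever| = |0.1438·6.807·-0.041898| / 0.14544 = 0.28198 rad/s.

0.282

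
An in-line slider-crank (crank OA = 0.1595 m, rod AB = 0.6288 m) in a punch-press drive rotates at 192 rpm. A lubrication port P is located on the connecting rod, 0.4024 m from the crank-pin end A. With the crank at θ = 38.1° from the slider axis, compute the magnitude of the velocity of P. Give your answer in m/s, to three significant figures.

ω = 20.11 rad/s.  Crank-pin speed |V_A| = rω = 3.2069 m/s, perpendicular to OA.
Rod angle: sinφ = −(r/L) sinθ ⇒ φ = -9.005°; ω_rod = −rω cosθ/√(L²−r²sin²θ) = -4.0635 rad/s.
V_P = V_A + ω_rod × AP, with AP = 0.4024 m along the rod.
Components: V_Px = −rω sinθ − a·ω_rod·sinφ = -2.2347 m/s;  V_Py = rω cosθ + a·ω_rod·cosφ = +0.90864 m/s.
|V_P| = √(V_Px² + V_Py²) = 2.4124 m/s.

2.41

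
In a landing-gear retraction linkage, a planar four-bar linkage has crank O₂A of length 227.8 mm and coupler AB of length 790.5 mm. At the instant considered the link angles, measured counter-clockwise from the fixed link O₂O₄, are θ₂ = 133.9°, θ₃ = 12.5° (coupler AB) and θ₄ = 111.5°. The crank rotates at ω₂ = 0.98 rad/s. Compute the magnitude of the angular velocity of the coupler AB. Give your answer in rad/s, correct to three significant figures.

0.109

ω₂ = 0.98 rad/s
Differentiating the loop-closure r₂e^{iθ₂}+r₃e^{iθ₃}=r₁+r₄e^{iθ₄} gives r₂ω₂e^{iθ₂}+r₃ω₃e^{iθ₃}=r₄ω₄e^{iθ₄}.
Eliminating the other unknown: ω₃ = r₂ω₂ sin(θ₄−θ₂) / [r₃ sin(θ₃−θ₄)].
Numerator sine = -0.38107; denominator sine = -0.98769.
Result = 0.2278·0.98·(-0.38107) / (0.7905·(-0.98769)) = +0.10896 rad/s; magnitude 0.10896 rad/s.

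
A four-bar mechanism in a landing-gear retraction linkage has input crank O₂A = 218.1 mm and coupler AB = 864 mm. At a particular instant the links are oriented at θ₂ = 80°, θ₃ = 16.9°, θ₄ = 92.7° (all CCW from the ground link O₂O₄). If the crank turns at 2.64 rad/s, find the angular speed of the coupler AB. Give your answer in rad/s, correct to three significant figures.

0.151

ω₂ = 2.64 rad/s
Differentiating the loop-closure r₂e^{iθ₂}+r₃e^{iθ₃}=r₁+r₄e^{iθ₄} gives r₂ω₂e^{iθ₂}+r₃ω₃e^{iθ₃}=r₄ω₄e^{iθ₄}.
Eliminating the other unknown: ω₃ = r₂ω₂ sin(θ₄−θ₂) / [r₃ sin(θ₃−θ₄)].
Numerator sine = +0.21985; denominator sine = -0.96945.
Result = 0.2181·2.64·(+0.21985) / (0.864·(-0.96945)) = -0.15113 rad/s; magnitude 0.15113 rad/s.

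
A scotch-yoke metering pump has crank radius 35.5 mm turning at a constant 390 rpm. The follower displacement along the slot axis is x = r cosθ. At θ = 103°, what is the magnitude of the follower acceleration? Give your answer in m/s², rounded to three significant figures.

13.3

ω = 40.84 rad/s (from 390 rpm).
x = r cosθ ⇒ ẍ = −rω² cosθ (ω constant).
|a| = rω²|cosθ| = 0.0355·(40.84)²·|cos 103°| = 13.32 m/s².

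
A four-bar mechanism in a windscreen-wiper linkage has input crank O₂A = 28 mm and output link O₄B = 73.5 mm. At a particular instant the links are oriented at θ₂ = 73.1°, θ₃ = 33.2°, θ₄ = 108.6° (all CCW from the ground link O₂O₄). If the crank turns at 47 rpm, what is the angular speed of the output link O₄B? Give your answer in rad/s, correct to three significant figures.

1.24

ω₂ = 4.922 rad/s (from 47 rpm).
Differentiating the loop-closure r₂e^{iθ₂}+r₃e^{iθ₃}=r₁+r₄e^{iθ₄} gives r₂ω₂e^{iθ₂}+r₃ω₃e^{iθ₃}=r₄ω₄e^{iθ₄}.
Eliminating the other unknown: ω₄ = r₂ω₂ sin(θ₂−θ₃) / [r₄ sin(θ₄−θ₃)].
Numerator sine = +0.64145; denominator sine = +0.96771.
Result = 0.028·4.922·(+0.64145) / (0.0735·(+0.96771)) = +1.2428 rad/s; magnitude 1.2428 rad/s.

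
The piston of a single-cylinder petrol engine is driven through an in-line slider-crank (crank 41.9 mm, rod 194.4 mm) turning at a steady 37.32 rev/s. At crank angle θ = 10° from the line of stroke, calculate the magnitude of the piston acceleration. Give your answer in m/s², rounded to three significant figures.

2740

ω = 2π·37.3 = 234.5 rad/s
x(θ) = r cosθ + √(L² − r² sin²θ); with ω constant, a = ω²·d²x/dθ².
d²x/dθ² = −r cosθ − r²(cos2θ)/√u − r⁴ sin²2θ/(4u^{3/2}),  u = L² − r² sin²θ = 0.0377384 m².
Substituting r = 0.0419 m, L = 0.1944 m, θ = 10°: d²x/dθ² = -0.049768 m.
a = ω²·d²x/dθ² = (234.5)²·(-0.049768) = -2736.5 m/s²;  |a| = 2736.5 m/s².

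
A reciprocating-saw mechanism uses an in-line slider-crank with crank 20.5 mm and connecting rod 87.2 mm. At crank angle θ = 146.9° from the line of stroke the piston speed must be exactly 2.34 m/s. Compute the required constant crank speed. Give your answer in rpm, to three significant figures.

For an in-line slider-crank, |v_piston| = rω|sinθ|·[1 + r cosθ/√(L² − r² sin²θ)].
With r = 0.0205 m, L = 0.0872 m, θ = 146.9°: the bracketed kinematic factor |dx/dθ| = 0.0089719 m.
ω = v/|dx/dθ| = 2.34/0.0089719 = 260.81 rad/s.
N = 60ω/(2π) = 2490.6 rpm.

2490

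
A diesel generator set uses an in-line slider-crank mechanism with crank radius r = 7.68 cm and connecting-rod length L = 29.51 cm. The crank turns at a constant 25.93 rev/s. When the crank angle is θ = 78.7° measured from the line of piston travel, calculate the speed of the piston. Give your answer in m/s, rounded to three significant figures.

ω = 2π·25.9 = 162.9 rad/s
For an in-line slider-crank, x = r cosθ + √(L² − r² sin²θ), so v = −rω sinθ·[1 + r cosθ/√(L² − r² sin²θ)].
With r = 0.0768 m, L = 0.2951 m, θ = 78.7°: √(L² − r² sin²θ) = 0.28533 m.
v = −0.0768·162.9·0.98061·[1 + 0.0768·0.19595/0.28533] = -12.917 m/s.
|v| = 12.917 m/s.

12.9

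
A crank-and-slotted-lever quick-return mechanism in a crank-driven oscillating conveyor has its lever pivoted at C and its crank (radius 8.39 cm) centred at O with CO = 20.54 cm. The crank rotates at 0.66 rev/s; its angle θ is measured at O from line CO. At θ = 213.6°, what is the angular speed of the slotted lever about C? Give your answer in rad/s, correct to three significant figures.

ω = 4.147 rad/s (from 0.66 rev/s).
Crank pin A relative to C: A = (d + r cosθ, r sinθ); lever angle φ = atan2(r sinθ, d + r cosθ).
Differentiating tanφ: φ̇ = rω(d cosθ + r)/(d² + r² + 2dr cosθ).
d² + r² + 2dr cosθ = |CA|² = 0.0205208 m²;  d cosθ + r = -0.087182 m.
|ω_lever| = |0.0839·4.147·-0.087182| / 0.0205208 = 1.4781 rad/s.

1.48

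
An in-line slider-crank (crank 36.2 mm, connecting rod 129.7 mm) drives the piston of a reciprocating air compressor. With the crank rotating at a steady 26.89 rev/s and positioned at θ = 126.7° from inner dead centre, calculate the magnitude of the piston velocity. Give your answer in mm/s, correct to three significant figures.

4060

ω = 2π·26.9 = 169 rad/s
For an in-line slider-crank, x = r cosθ + √(L² − r² sin²θ), so v = −rω sinθ·[1 + r cosθ/√(L² − r² sin²θ)].
With r = 0.0362 m, L = 0.1297 m, θ = 126.7°: √(L² − r² sin²θ) = 0.12641 m.
v = −0.0362·169·0.80178·[1 + 0.0362·-0.59763/0.12641] = -4.0646 m/s.
|v| = 4.0646 m/s = 4064.6 mm/s.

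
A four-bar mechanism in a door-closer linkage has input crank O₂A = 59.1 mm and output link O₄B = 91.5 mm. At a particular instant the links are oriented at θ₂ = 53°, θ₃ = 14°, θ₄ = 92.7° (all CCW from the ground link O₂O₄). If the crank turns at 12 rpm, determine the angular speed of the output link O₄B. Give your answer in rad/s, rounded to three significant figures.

0.521

ω₂ = 1.257 rad/s (from 12 rpm).
Differentiating the loop-closure r₂e^{iθ₂}+r₃e^{iθ₃}=r₁+r₄e^{iθ₄} gives r₂ω₂e^{iθ₂}+r₃ω₃e^{iθ₃}=r₄ω₄e^{iθ₄}.
Eliminating the other unknown: ω₄ = r₂ω₂ sin(θ₂−θ₃) / [r₄ sin(θ₄−θ₃)].
Numerator sine = +0.62932; denominator sine = +0.98061.
Result = 0.0591·1.257·(+0.62932) / (0.0915·(+0.98061)) = +0.52089 rad/s; magnitude 0.52089 rad/s.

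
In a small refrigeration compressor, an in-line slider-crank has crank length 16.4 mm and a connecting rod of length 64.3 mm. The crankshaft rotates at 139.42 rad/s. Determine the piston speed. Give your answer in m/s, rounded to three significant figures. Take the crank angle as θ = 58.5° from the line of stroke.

2.22

ω = 139.4 rad/s
For an in-line slider-crank, x = r cosθ + √(L² − r² sin²θ), so v = −rω sinθ·[1 + r cosθ/√(L² − r² sin²θ)].
With r = 0.0164 m, L = 0.0643 m, θ = 58.5°: √(L² − r² sin²θ) = 0.062761 m.
v = −0.0164·139.4·0.85264·[1 + 0.0164·0.52250/0.062761] = -2.2157 m/s.
|v| = 2.2157 m/s.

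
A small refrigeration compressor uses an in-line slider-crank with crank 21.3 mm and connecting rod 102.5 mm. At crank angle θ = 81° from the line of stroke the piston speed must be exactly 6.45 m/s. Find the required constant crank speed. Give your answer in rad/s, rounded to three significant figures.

For an in-line slider-crank, |v_piston| = rω|sinθ|·[1 + r cosθ/√(L² − r² sin²θ)].
With r = 0.0213 m, L = 0.1025 m, θ = 81°: the bracketed kinematic factor |dx/dθ| = 0.021737 m.
ω = v/|dx/dθ| = 6.45/0.021737 = 296.74 rad/s.

297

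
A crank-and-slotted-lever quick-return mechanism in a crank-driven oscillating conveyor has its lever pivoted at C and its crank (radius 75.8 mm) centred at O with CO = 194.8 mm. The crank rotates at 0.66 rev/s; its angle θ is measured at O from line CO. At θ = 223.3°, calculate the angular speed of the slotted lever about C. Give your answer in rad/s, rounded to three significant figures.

0.934

ω = 4.147 rad/s (from 0.66 rev/s).
Crank pin A relative to C: A = (d + r cosθ, r sinθ); lever angle φ = atan2(r sinθ, d + r cosθ).
Differentiating tanφ: φ̇ = rω(d cosθ + r)/(d² + r² + 2dr cosθ).
d² + r² + 2dr cosθ = |CA|² = 0.0222003 m²;  d cosθ + r = -0.06597 m.
|ω_lever| = |0.0758·4.147·-0.06597| / 0.0222003 = 0.93407 rad/s.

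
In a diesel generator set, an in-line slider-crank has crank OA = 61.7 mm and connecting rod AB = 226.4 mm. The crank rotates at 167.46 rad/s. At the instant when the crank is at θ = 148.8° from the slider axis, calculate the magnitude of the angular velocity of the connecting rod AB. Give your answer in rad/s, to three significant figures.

39.4

ω = 167.5 rad/s
The rod makes angle φ with the slider axis where L sinφ = r sinθ; differentiating, L cosφ·φ̇ = r ω cosθ.
L cosφ = √(L² − r² sin²θ) = 0.22413 m.
|ω_rod| = r ω |cosθ| / √(L² − r² sin²θ) = 0.0617·167.5·0.85536/0.22413 = 39.431 rad/s.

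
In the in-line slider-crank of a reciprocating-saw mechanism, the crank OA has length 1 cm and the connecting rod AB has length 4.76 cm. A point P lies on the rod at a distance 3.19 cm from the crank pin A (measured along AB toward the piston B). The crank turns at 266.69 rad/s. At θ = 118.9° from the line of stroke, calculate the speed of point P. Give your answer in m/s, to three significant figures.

2.21

ω = 266.7 rad/s.  Crank-pin speed |V_A| = rω = 2.6669 m/s, perpendicular to OA.
Rod angle: sinφ = −(r/L) sinθ ⇒ φ = -10.598°; ω_rod = −rω cosθ/√(L²−r²sin²θ) = +27.547 rad/s.
V_P = V_A + ω_rod × AP, with AP = 0.0319 m along the rod.
Components: V_Px = −rω sinθ − a·ω_rod·sinφ = -2.1732 m/s;  V_Py = rω cosθ + a·ω_rod·cosφ = -0.42511 m/s.
|V_P| = √(V_Px² + V_Py²) = 2.2143 m/s.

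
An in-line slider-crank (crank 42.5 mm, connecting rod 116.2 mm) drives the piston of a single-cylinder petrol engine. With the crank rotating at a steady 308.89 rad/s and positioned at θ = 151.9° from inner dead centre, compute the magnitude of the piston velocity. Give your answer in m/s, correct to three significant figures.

4.16

ω = 308.9 rad/s
For an in-line slider-crank, x = r cosθ + √(L² − r² sin²θ), so v = −rω sinθ·[1 + r cosθ/√(L² − r² sin²θ)].
With r = 0.0425 m, L = 0.1162 m, θ = 151.9°: √(L² − r² sin²θ) = 0.11446 m.
v = −0.0425·308.9·0.47101·[1 + 0.0425·-0.88213/0.11446] = -4.1581 m/s.
|v| = 4.1581 m/s.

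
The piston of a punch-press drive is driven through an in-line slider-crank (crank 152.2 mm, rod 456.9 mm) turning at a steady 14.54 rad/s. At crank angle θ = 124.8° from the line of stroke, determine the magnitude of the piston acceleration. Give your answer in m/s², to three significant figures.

22.0

ω = 14.54 rad/s
x(θ) = r cosθ + √(L² − r² sin²θ); with ω constant, a = ω²·d²x/dθ².
d²x/dθ² = −r cosθ − r²(cos2θ)/√u − r⁴ sin²2θ/(4u^{3/2}),  u = L² − r² sin²θ = 0.193138 m².
Substituting r = 0.1522 m, L = 0.4569 m, θ = 124.8°: d²x/dθ² = +0.10385 m.
a = ω²·d²x/dθ² = (14.54)²·(+0.10385) = +21.955 m/s²;  |a| = 21.955 m/s².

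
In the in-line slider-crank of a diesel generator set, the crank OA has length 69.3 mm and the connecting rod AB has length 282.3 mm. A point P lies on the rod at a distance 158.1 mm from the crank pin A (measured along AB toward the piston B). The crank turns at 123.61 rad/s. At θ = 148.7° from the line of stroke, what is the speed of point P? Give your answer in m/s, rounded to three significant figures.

5.08

ω = 123.6 rad/s.  Crank-pin speed |V_A| = rω = 8.5662 m/s, perpendicular to OA.
Rod angle: sinφ = −(r/L) sinθ ⇒ φ = -7.327°; ω_rod = −rω cosθ/√(L²−r²sin²θ) = +26.141 rad/s.
V_P = V_A + ω_rod × AP, with AP = 0.1581 m along the rod.
Components: V_Px = −rω sinθ − a·ω_rod·sinφ = -3.9232 m/s;  V_Py = rω cosθ + a·ω_rod·cosφ = -3.2202 m/s.
|V_P| = √(V_Px² + V_Py²) = 5.0756 m/s.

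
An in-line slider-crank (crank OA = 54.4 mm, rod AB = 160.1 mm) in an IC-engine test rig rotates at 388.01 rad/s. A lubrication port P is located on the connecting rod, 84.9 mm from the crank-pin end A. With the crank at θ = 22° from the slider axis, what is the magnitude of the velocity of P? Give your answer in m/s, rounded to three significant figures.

13.0

ω = 388 rad/s.  Crank-pin speed |V_A| = rω = 21.108 m/s, perpendicular to OA.
Rod angle: sinφ = −(r/L) sinθ ⇒ φ = -7.313°; ω_rod = −rω cosθ/√(L²−r²sin²θ) = -123.24 rad/s.
V_P = V_A + ω_rod × AP, with AP = 0.0849 m along the rod.
Components: V_Px = −rω sinθ − a·ω_rod·sinφ = -9.2389 m/s;  V_Py = rω cosθ + a·ω_rod·cosφ = +9.1925 m/s.
|V_P| = √(V_Px² + V_Py²) = 13.033 m/s.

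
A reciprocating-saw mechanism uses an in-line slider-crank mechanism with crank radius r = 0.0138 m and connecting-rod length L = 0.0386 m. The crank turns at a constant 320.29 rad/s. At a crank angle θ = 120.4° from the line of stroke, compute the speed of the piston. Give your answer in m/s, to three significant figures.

ω = 320.3 rad/s
For an in-line slider-crank, x = r cosθ + √(L² − r² sin²θ), so v = −rω sinθ·[1 + r cosθ/√(L² − r² sin²θ)].
With r = 0.0138 m, L = 0.0386 m, θ = 120.4°: √(L² − r² sin²θ) = 0.036719 m.
v = −0.0138·320.3·0.86251·[1 + 0.0138·-0.50603/0.036719] = -3.0873 m/s.
|v| = 3.0873 m/s.

3.09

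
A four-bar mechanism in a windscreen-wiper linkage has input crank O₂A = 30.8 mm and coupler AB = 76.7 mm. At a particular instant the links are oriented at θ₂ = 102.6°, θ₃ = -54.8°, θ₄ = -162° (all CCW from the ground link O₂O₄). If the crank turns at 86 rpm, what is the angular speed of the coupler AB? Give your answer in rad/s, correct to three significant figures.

3.77

ω₂ = 9.006 rad/s (from 86 rpm).
Differentiating the loop-closure r₂e^{iθ₂}+r₃e^{iθ₃}=r₁+r₄e^{iθ₄} gives r₂ω₂e^{iθ₂}+r₃ω₃e^{iθ₃}=r₄ω₄e^{iθ₄}.
Eliminating the other unknown: ω₃ = r₂ω₂ sin(θ₄−θ₂) / [r₃ sin(θ₃−θ₄)].
Numerator sine = +0.99556; denominator sine = +0.95528.
Result = 0.0308·9.006·(+0.99556) / (0.0767·(+0.95528)) = +3.769 rad/s; magnitude 3.769 rad/s.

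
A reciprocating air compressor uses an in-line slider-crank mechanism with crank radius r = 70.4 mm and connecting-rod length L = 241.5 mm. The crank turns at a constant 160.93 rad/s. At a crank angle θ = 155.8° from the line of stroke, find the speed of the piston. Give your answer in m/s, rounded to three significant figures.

ω = 160.9 rad/s
For an in-line slider-crank, x = r cosθ + √(L² − r² sin²θ), so v = −rω sinθ·[1 + r cosθ/√(L² − r² sin²θ)].
With r = 0.0704 m, L = 0.2415 m, θ = 155.8°: √(L² − r² sin²θ) = 0.23977 m.
v = −0.0704·160.9·0.40992·[1 + 0.0704·-0.91212/0.23977] = -3.4004 m/s.
|v| = 3.4004 m/s.

3.40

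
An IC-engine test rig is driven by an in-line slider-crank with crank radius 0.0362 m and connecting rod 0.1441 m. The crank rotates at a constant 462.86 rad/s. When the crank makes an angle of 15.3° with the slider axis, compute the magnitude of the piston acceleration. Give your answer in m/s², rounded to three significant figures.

9170

ω = 462.9 rad/s
x(θ) = r cosθ + √(L² − r² sin²θ); with ω constant, a = ω²·d²x/dθ².
d²x/dθ² = −r cosθ − r²(cos2θ)/√u − r⁴ sin²2θ/(4u^{3/2}),  u = L² − r² sin²θ = 0.0206736 m².
Substituting r = 0.0362 m, L = 0.1441 m, θ = 15.3°: d²x/dθ² = -0.042799 m.
a = ω²·d²x/dθ² = (462.9)²·(-0.042799) = -9169.3 m/s²;  |a| = 9169.3 m/s².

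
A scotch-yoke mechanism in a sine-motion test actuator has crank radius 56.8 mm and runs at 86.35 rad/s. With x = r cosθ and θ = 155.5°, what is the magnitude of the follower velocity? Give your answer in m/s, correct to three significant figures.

2.03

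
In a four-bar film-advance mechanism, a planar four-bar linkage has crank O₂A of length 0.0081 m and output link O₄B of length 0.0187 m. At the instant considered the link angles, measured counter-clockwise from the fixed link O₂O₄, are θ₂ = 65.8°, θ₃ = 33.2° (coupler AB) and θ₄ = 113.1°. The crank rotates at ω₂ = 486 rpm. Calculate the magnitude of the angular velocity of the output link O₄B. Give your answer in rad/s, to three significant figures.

12.1

ω₂ = 50.89 rad/s (from 486 rpm).
Differentiating the loop-closure r₂e^{iθ₂}+r₃e^{iθ₃}=r₁+r₄e^{iθ₄} gives r₂ω₂e^{iθ₂}+r₃ω₃e^{iθ₃}=r₄ω₄e^{iθ₄}.
Eliminating the other unknown: ω₄ = r₂ω₂ sin(θ₂−θ₃) / [r₄ sin(θ₄−θ₃)].
Numerator sine = +0.53877; denominator sine = +0.98450.
Result = 0.0081·50.89·(+0.53877) / (0.0187·(+0.98450)) = +12.064 rad/s; magnitude 12.064 rad/s.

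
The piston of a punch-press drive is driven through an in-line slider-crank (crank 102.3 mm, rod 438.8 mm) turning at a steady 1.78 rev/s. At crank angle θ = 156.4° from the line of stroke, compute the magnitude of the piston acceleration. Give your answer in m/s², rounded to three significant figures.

9.67

ω = 2π·1.78 = 11.18 rad/s
x(θ) = r cosθ + √(L² − r² sin²θ); with ω constant, a = ω²·d²x/dθ².
d²x/dθ² = −r cosθ − r²(cos2θ)/√u − r⁴ sin²2θ/(4u^{3/2}),  u = L² − r² sin²θ = 0.190868 m².
Substituting r = 0.1023 m, L = 0.4388 m, θ = 156.4°: d²x/dθ² = +0.077292 m.
a = ω²·d²x/dθ² = (11.18)²·(+0.077292) = +9.6679 m/s²;  |a| = 9.6679 m/s².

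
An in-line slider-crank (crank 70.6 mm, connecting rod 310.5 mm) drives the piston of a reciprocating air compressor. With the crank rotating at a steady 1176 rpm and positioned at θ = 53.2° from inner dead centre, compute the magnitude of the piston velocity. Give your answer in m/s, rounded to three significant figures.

7.93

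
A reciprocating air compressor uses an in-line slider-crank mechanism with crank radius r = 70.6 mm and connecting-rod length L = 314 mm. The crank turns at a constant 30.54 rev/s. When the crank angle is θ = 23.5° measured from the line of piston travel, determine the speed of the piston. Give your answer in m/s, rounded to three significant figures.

ω = 2π·30.5 = 191.9 rad/s
For an in-line slider-crank, x = r cosθ + √(L² − r² sin²θ), so v = −rω sinθ·[1 + r cosθ/√(L² − r² sin²θ)].
With r = 0.0706 m, L = 0.314 m, θ = 23.5°: √(L² − r² sin²θ) = 0.31274 m.
v = −0.0706·191.9·0.39875·[1 + 0.0706·0.91706/0.31274] = -6.5203 m/s.
|v| = 6.5203 m/s.

6.52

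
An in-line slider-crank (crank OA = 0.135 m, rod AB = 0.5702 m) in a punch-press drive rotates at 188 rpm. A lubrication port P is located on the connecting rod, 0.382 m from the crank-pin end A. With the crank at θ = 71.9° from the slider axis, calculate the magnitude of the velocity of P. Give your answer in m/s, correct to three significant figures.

2.67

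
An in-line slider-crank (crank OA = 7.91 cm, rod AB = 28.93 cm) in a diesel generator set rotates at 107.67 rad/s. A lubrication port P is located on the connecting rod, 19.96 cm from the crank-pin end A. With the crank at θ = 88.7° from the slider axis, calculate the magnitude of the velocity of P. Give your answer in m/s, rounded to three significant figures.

8.55

ω = 107.7 rad/s.  Crank-pin speed |V_A| = rω = 8.5167 m/s, perpendicular to OA.
Rod angle: sinφ = −(r/L) sinθ ⇒ φ = -15.864°; ω_rod = −rω cosθ/√(L²−r²sin²θ) = -0.69434 rad/s.
V_P = V_A + ω_rod × AP, with AP = 0.1996 m along the rod.
Components: V_Px = −rω sinθ − a·ω_rod·sinφ = -8.5524 m/s;  V_Py = rω cosθ + a·ω_rod·cosφ = +0.05991 m/s.
|V_P| = √(V_Px² + V_Py²) = 8.5526 m/s.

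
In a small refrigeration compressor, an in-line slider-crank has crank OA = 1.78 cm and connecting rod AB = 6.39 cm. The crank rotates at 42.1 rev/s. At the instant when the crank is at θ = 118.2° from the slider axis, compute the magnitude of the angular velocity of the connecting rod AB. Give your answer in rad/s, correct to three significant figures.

35.9

ω = 264.5 rad/s (converted from 42.1 rev/s).
The rod makes angle φ with the slider axis where L sinφ = r sinθ; differentiating, L cosφ·φ̇ = r ω cosθ.
L cosφ = √(L² − r² sin²θ) = 0.061945 m.
|ω_rod| = r ω |cosθ| / √(L² − r² sin²θ) = 0.0178·264.5·0.47255/0.061945 = 35.919 rad/s.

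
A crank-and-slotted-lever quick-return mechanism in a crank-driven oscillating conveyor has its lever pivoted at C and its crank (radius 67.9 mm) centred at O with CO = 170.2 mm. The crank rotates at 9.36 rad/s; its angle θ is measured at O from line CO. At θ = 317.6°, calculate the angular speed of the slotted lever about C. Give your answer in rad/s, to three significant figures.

2.43

ω = 9.36 rad/s
Crank pin A relative to C: A = (d + r cosθ, r sinθ); lever angle φ = atan2(r sinθ, d + r cosθ).
Differentiating tanφ: φ̇ = rω(d cosθ + r)/(d² + r² + 2dr cosθ).
d² + r² + 2dr cosθ = |CA|² = 0.0506465 m²;  d cosθ + r = +0.19359 m.
|ω_lever| = |0.0679·9.36·+0.19359| / 0.0506465 = 2.4292 rad/s.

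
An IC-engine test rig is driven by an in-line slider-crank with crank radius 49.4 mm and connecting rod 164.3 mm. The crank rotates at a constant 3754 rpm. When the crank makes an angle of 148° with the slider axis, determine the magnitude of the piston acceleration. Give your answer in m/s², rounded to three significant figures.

5410

ω = 2π·3754/60 = 393.1 rad/s
x(θ) = r cosθ + √(L² − r² sin²θ); with ω constant, a = ω²·d²x/dθ².
d²x/dθ² = −r cosθ − r²(cos2θ)/√u − r⁴ sin²2θ/(4u^{3/2}),  u = L² − r² sin²θ = 0.0263092 m².
Substituting r = 0.0494 m, L = 0.1643 m, θ = 148°: d²x/dθ² = +0.035016 m.
a = ω²·d²x/dθ² = (393.1)²·(+0.035016) = +5411.5 m/s²;  |a| = 5411.5 m/s².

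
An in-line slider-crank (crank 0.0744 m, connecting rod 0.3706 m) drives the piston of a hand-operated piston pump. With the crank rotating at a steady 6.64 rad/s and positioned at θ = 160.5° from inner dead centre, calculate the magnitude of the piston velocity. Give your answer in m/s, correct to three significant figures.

0.134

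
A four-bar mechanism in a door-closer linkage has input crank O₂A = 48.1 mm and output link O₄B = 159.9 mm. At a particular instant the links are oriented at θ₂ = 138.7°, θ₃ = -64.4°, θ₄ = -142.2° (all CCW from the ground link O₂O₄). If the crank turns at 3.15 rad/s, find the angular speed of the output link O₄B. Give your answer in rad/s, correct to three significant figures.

ω₂ = 3.15 rad/s
Differentiating the loop-closure r₂e^{iθ₂}+r₃e^{iθ₃}=r₁+r₄e^{iθ₄} gives r₂ω₂e^{iθ₂}+r₃ω₃e^{iθ₃}=r₄ω₄e^{iθ₄}.
Eliminating the other unknown: ω₄ = r₂ω₂ sin(θ₂−θ₃) / [r₄ sin(θ₄−θ₃)].
Numerator sine = -0.39234; denominator sine = -0.97742.
Result = 0.0481·3.15·(-0.39234) / (0.1599·(-0.97742)) = +0.38035 rad/s; magnitude 0.38035 rad/s.

0.380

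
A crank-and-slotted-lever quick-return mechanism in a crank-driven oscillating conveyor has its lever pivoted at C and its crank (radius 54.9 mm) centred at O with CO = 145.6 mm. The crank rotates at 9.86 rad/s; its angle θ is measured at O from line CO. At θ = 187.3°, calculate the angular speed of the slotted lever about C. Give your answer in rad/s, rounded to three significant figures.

5.80

ω = 9.86 rad/s
Crank pin A relative to C: A = (d + r cosθ, r sinθ); lever angle φ = atan2(r sinθ, d + r cosθ).
Differentiating tanφ: φ̇ = rω(d cosθ + r)/(d² + r² + 2dr cosθ).
d² + r² + 2dr cosθ = |CA|² = 0.00835607 m²;  d cosθ + r = -0.08952 m.
|ω_lever| = |0.0549·9.86·-0.08952| / 0.00835607 = 5.7992 rad/s.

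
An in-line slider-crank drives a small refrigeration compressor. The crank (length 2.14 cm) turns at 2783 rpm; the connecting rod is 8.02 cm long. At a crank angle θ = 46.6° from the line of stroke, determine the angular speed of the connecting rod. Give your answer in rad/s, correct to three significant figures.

54.5

ω = 291.4 rad/s (converted from 2783 rpm).
The rod makes angle φ with the slider axis where L sinφ = r sinθ; differentiating, L cosφ·φ̇ = r ω cosθ.
L cosφ = √(L² − r² sin²θ) = 0.078678 m.
|ω_rod| = r ω |cosθ| / √(L² − r² sin²θ) = 0.0214·291.4·0.68709/0.078678 = 54.464 rad/s.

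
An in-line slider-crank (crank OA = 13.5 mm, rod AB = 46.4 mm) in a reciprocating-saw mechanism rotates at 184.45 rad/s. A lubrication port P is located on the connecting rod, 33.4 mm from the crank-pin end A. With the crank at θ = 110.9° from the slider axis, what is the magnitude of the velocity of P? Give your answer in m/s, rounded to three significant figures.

2.16

ω = 184.4 rad/s.  Crank-pin speed |V_A| = rω = 2.4901 m/s, perpendicular to OA.
Rod angle: sinφ = −(r/L) sinθ ⇒ φ = -15.772°; ω_rod = −rω cosθ/√(L²−r²sin²θ) = +19.893 rad/s.
V_P = V_A + ω_rod × AP, with AP = 0.0334 m along the rod.
Components: V_Px = −rω sinθ − a·ω_rod·sinφ = -2.1456 m/s;  V_Py = rω cosθ + a·ω_rod·cosφ = -0.24888 m/s.
|V_P| = √(V_Px² + V_Py²) = 2.16 m/s.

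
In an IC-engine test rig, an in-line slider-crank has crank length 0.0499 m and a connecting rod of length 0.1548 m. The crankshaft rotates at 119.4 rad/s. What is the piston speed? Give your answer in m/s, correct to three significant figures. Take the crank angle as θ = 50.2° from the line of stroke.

5.55

ω = 119.4 rad/s
For an in-line slider-crank, x = r cosθ + √(L² − r² sin²θ), so v = −rω sinθ·[1 + r cosθ/√(L² − r² sin²θ)].
With r = 0.0499 m, L = 0.1548 m, θ = 50.2°: √(L² − r² sin²θ) = 0.14998 m.
v = −0.0499·119.4·0.76828·[1 + 0.0499·0.64011/0.14998] = -5.5524 m/s.
|v| = 5.5524 m/s.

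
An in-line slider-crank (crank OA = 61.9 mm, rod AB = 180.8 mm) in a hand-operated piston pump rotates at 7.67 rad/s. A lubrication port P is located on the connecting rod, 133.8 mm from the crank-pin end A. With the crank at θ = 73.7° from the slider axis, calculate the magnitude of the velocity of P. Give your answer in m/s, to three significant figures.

0.491

ω = 7.67 rad/s.  Crank-pin speed |V_A| = rω = 0.47477 m/s, perpendicular to OA.
Rod angle: sinφ = −(r/L) sinθ ⇒ φ = -19.184°; ω_rod = −rω cosθ/√(L²−r²sin²θ) = -0.78035 rad/s.
V_P = V_A + ω_rod × AP, with AP = 0.1338 m along the rod.
Components: V_Px = −rω sinθ − a·ω_rod·sinφ = -0.49 m/s;  V_Py = rω cosθ + a·ω_rod·cosφ = +0.03464 m/s.
|V_P| = √(V_Px² + V_Py²) = 0.49122 m/s.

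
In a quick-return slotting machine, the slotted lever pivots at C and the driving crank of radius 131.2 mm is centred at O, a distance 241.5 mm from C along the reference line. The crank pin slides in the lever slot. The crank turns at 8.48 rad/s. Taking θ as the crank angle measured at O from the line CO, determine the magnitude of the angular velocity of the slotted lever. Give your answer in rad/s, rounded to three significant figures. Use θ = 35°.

ω = 8.48 rad/s
Crank pin A relative to C: A = (d + r cosθ, r sinθ); lever angle φ = atan2(r sinθ, d + r cosθ).
Differentiating tanφ: φ̇ = rω(d cosθ + r)/(d² + r² + 2dr cosθ).
d² + r² + 2dr cosθ = |CA|² = 0.127445 m²;  d cosθ + r = +0.32903 m.
|ω_lever| = |0.1312·8.48·+0.32903| / 0.127445 = 2.8723 rad/s.

2.87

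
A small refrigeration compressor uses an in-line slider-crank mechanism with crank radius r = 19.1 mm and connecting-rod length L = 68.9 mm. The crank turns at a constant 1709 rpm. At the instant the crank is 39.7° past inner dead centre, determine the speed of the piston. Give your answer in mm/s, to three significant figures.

2660

ω = 2π·1709/60 = 179 rad/s
For an in-line slider-crank, x = r cosθ + √(L² − r² sin²θ), so v = −rω sinθ·[1 + r cosθ/√(L² − r² sin²θ)].
With r = 0.0191 m, L = 0.0689 m, θ = 39.7°: √(L² − r² sin²θ) = 0.067811 m.
v = −0.0191·179·0.63877·[1 + 0.0191·0.76940/0.067811] = -2.6567 m/s.
|v| = 2.6567 m/s = 2656.7 mm/s.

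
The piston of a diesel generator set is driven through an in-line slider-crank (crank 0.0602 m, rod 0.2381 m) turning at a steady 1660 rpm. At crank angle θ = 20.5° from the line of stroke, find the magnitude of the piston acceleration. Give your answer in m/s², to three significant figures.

ω = 2π·1660/60 = 173.8 rad/s
x(θ) = r cosθ + √(L² − r² sin²θ); with ω constant, a = ω²·d²x/dθ².
d²x/dθ² = −r cosθ − r²(cos2θ)/√u − r⁴ sin²2θ/(4u^{3/2}),  u = L² − r² sin²θ = 0.0562471 m².
Substituting r = 0.0602 m, L = 0.2381 m, θ = 20.5°: d²x/dθ² = -0.068026 m.
a = ω²·d²x/dθ² = (173.8)²·(-0.068026) = -2055.6 m/s²;  |a| = 2055.6 m/s².

2060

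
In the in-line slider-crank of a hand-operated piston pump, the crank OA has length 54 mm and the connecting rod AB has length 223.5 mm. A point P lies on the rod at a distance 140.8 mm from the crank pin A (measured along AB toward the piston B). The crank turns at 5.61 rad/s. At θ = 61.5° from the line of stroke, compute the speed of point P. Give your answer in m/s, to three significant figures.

0.291

ω = 5.61 rad/s.  Crank-pin speed |V_A| = rω = 0.30294 m/s, perpendicular to OA.
Rod angle: sinφ = −(r/L) sinθ ⇒ φ = -12.259°; ω_rod = −rω cosθ/√(L²−r²sin²θ) = -0.66185 rad/s.
V_P = V_A + ω_rod × AP, with AP = 0.1408 m along the rod.
Components: V_Px = −rω sinθ − a·ω_rod·sinφ = -0.28602 m/s;  V_Py = rω cosθ + a·ω_rod·cosφ = +0.053487 m/s.
|V_P| = √(V_Px² + V_Py²) = 0.29097 m/s.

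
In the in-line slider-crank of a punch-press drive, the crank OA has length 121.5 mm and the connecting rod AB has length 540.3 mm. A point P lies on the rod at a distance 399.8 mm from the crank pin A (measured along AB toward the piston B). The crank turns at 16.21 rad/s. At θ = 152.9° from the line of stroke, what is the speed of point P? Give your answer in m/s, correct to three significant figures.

0.889

ω = 16.21 rad/s.  Crank-pin speed |V_A| = rω = 1.9695 m/s, perpendicular to OA.
Rod angle: sinφ = −(r/L) sinθ ⇒ φ = -5.880°; ω_rod = −rω cosθ/√(L²−r²sin²θ) = +3.2622 rad/s.
V_P = V_A + ω_rod × AP, with AP = 0.3998 m along the rod.
Components: V_Px = −rω sinθ − a·ω_rod·sinφ = -0.7636 m/s;  V_Py = rω cosθ + a·ω_rod·cosφ = -0.45593 m/s.
|V_P| = √(V_Px² + V_Py²) = 0.88935 m/s.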